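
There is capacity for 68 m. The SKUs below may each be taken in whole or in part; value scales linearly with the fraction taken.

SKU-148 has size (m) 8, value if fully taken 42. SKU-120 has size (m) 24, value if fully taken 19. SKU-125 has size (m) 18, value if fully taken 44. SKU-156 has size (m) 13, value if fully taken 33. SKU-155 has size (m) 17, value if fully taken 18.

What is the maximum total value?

146.5

Best value per unit of size first: SKU-148 42/8≈5.25, SKU-156 33/13≈2.54, SKU-125 44/18≈2.44, SKU-155 18/17≈1.06, SKU-120 19/24≈0.792.
Take all of SKU-148 (8 m, value 42) ; 60 m left.
SKU-156: take in full, 13 m for value 33 ; 47 left.
SKU-125: take in full, 18 m for value 44 ; 29 left.
All 17 m of SKU-155 fit (value 18) ; 12 remain.
12 m left: a 12/24 share of SKU-120 gives 19×12/24 = 9.5.
Total value = 146.5.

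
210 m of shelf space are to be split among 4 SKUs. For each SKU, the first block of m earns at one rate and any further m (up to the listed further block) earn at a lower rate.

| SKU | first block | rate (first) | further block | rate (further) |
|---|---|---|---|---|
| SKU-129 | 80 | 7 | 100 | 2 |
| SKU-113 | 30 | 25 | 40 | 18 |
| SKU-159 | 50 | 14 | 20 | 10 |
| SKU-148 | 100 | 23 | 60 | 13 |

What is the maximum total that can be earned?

4330

Treat each block as its own option and order by rate: SKU-113/first 25 > SKU-148/first 23 > SKU-113/second 18 > SKU-159/first 14 > SKU-148/second 13 > SKU-159/second 10 > SKU-129/first 7 > SKU-129/second 2.
SKU-113/first (25): +30 ; 180 left.
Fill SKU-148 first block (100 at 23) ; 80 left.
SKU-113/second (18): +40 ; 40 left.
SKU-159 first at 14: only 40 left, fill 40.
Total = 25×30 + 23×100 + 18×40 + 14×40 = 4330.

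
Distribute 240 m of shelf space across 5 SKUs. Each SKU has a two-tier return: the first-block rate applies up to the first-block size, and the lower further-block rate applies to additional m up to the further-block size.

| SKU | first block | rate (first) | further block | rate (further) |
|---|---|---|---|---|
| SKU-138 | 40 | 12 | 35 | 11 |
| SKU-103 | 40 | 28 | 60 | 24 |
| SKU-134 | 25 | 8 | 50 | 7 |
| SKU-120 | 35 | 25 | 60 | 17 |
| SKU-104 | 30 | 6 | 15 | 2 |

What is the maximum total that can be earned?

4990

Rank every tier by rate: SKU-103/tier1 28 > SKU-120/tier1 25 > SKU-103/tier2 24 > SKU-120/tier2 17 > SKU-138/tier1 12 > SKU-138/tier2 11 > SKU-134/tier1 8 > SKU-134/tier2 7 > SKU-104/tier1 6 > SKU-104/tier2 2.
Fill SKU-103 tier1 block (40 at 28) ; 200 left.
Fill SKU-120 tier1 block (35 at 25) ; 165 left.
Fill SKU-103 tier2 block (60 at 24) ; 105 left.
SKU-120 tier2 at 17: fill all 60 ; 45 left.
SKU-138 tier1 at 12: fill all 40 ; 5 left.
SKU-138 tier2 at 11: only 5 left, fill 5.
Total = 28×40 + 25×35 + 24×60 + 17×60 + 12×40 + 11×5 = 4990.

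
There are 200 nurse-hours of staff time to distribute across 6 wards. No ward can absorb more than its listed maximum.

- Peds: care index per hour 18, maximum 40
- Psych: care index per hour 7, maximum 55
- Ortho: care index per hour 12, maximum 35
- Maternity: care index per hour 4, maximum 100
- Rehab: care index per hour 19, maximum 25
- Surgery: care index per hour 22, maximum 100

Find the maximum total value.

Highest care index per hour first: Surgery 22 > Rehab 19 > Peds 18 > Ortho 12 > Psych 7 > Maternity 4.
Surgery: +100 to 100 (cap) ; 100 left.
Rehab takes 25 to reach its cap of 25 ; 75 left.
Peds takes 40 to reach its cap of 40 ; 35 left.
Ortho takes 35 to reach its cap of 35 ; 0 left.
Total = 18×40 + 12×35 + 19×25 + 22×100 = 3815.

3815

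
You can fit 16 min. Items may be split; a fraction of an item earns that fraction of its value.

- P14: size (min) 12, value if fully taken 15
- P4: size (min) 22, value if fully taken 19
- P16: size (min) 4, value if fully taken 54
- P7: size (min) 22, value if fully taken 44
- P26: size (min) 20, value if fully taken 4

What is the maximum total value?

78

Best value per unit of size first: P16 54/4≈13.5, P7 44/22≈2, P14 15/12≈1.25, P4 19/22≈0.864, P26 4/20≈0.2.
Take all of P16 (4 min, value 54) — 12 min left.
12 min left: a 12/22 share of P7 gives 44×12/22 = 24.
Total value = 78.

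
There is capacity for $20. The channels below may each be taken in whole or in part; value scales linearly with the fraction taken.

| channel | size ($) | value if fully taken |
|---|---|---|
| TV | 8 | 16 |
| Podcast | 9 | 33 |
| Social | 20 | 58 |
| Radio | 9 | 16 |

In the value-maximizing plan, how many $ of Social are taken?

Sort by value density: Podcast 33/9≈3.67, Social 58/20≈2.9, TV 16/8≈2, Radio 16/9≈1.78.
All 9 $ of Podcast fit (value 33) ; 11 remain.
11 $ left: a 11/20 share of Social gives 58×11/20 = 31.9.

11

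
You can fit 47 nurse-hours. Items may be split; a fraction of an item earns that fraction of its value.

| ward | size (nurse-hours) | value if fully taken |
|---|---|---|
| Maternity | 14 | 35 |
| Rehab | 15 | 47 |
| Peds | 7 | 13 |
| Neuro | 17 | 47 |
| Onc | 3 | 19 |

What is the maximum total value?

Best value per unit of size first: Onc 19/3≈6.33, Rehab 47/15≈3.13, Neuro 47/17≈2.76, Maternity 35/14≈2.5, Peds 13/7≈1.86.
All 3 nurse-hours of Onc fit (value 19) → 44 remain.
All 15 nurse-hours of Rehab fit (value 47) → 29 remain.
All 17 nurse-hours of Neuro fit (value 47) → 12 remain.
12 nurse-hours left: a 12/14 share of Maternity gives 35×12/14 = 30.
Total value = 143.

143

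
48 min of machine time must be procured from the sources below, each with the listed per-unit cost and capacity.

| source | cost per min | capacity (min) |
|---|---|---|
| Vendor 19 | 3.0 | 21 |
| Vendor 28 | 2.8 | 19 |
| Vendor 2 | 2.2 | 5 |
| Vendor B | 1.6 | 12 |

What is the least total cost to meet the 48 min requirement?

119.4

Fill from the cheapest source first.
Vendor B (1.6): use full 12 ; 36 min to go.
Take 5 from Vendor 2 at 2.2 ; need 31 more.
Vendor 28 (2.8): use full 19 ; 12 min to go.
Vendor 19 at 3.0: take 12 of its 21 ; requirement met.
Cost = 12×1.6 + 5×2.2 + 19×2.8 + 12×3.0 = 119.4.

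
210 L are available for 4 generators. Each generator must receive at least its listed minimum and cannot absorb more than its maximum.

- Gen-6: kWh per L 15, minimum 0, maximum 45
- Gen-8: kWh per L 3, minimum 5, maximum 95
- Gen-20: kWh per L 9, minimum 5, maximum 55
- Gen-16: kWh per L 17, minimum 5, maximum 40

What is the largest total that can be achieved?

2060

Meeting every minimum uses 0+5+5+5 = 15 L, leaving 195.
Rank by kWh per L: Gen-16 17 > Gen-6 15 > Gen-20 9 > Gen-8 3.
Give Gen-16 35 more to hit its cap of 40 — 160 left.
Gen-6: +45 to 45 (cap) — 115 left.
Gen-20: +50 to 55 (cap) — 65 left.
Only 65 left; Gen-8 takes them to reach 70.
Total = 15×45 + 3×70 + 9×55 + 17×40 = 2060.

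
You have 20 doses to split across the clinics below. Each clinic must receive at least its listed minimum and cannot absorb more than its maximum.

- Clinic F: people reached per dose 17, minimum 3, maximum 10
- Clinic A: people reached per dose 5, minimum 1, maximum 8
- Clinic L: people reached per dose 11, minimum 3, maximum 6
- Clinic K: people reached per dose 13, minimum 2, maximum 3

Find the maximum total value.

Meeting every minimum uses 3+1+3+2 = 9 doses, leaving 11.
Rank by people reached per dose: Clinic F 17 > Clinic K 13 > Clinic L 11 > Clinic A 5.
Clinic F: +7 to 10 (cap) — 4 left.
Clinic K takes 1 more to reach its cap of 3 — 3 left.
Give Clinic L 3 more to hit its cap of 6 — 0 left.
Total = 17×10 + 5×1 + 11×6 + 13×3 = 280.

280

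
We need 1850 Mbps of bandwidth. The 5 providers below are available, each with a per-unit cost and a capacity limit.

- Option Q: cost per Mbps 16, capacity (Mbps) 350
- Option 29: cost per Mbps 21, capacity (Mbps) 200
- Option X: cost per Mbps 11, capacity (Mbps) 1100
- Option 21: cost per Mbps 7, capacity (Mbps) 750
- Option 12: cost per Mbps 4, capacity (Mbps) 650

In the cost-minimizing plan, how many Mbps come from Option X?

450

Cheapest first:
Take 650 from Option 12 at 4 ; need 1200 more.
Take 750 from Option 21 at 7 ; need 450 more.
Option X (11): take the remaining 450 ; done.
Option Q, Option 29: unused.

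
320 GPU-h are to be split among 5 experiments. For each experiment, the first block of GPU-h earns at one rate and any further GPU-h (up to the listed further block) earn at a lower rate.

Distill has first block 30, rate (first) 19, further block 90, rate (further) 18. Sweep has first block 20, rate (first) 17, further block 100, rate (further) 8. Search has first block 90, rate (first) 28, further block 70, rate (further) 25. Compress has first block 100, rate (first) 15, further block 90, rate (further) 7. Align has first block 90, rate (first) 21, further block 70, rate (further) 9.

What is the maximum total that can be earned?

7450

Order all 10 blocks by rate: Search/tier1 28 > Search/tier2 25 > Align/tier1 21 > Distill/tier1 19 > Distill/tier2 18 > Sweep/tier1 17 > Compress/tier1 15 > Align/tier2 9 > Sweep/tier2 8 > Compress/tier2 7.
Search/tier1 (28): +90 → 230 left.
Fill Search tier2 block (70 at 25) → 160 left.
Align tier1 at 21: fill all 90 → 70 left.
Distill tier1 at 19: fill all 30 → 40 left.
Distill tier2 at 18: only 40 left, fill 40.
Total = 28×90 + 25×70 + 21×90 + 19×30 + 18×40 = 7450.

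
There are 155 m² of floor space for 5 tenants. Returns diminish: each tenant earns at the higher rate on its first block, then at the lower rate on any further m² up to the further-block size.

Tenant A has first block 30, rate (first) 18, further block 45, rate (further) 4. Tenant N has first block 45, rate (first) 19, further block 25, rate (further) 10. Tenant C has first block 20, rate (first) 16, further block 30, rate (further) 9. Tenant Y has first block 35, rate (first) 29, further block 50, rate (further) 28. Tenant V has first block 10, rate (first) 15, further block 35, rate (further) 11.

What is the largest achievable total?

3720

Treat each block as its own option and order by rate: Tenant Y/tier1 29 > Tenant Y/tier2 28 > Tenant N/tier1 19 > Tenant A/tier1 18 > Tenant C/tier1 16 > Tenant V/tier1 15 > Tenant V/tier2 11 > Tenant N/tier2 10 > Tenant C/tier2 9 > Tenant A/tier2 4.
Tenant Y/tier1 (29): +35 → 120 left.
Tenant Y/tier2 (28): +50 → 70 left.
Tenant N tier1 at 19: fill all 45 → 25 left.
Tenant A/tier1: +25 of 30 at 18; pool empty.
Total = 29×35 + 28×50 + 19×45 + 18×25 = 3720.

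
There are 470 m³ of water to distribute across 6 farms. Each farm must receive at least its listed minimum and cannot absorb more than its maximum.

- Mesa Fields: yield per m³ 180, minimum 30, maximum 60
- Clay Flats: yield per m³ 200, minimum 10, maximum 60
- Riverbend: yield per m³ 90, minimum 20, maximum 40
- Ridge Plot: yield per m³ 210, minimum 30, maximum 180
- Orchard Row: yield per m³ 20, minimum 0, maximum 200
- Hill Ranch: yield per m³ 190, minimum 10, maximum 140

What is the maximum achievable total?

Meeting every minimum uses 30+10+20+30+0+10 = 100 m³, leaving 370.
Order the farms by yield per m³: Ridge Plot 210 > Clay Flats 200 > Hill Ranch 190 > Mesa Fields 180 > Riverbend 90 > Orchard Row 20.
Ridge Plot takes 150 more to reach its cap of 180 — 220 left.
Give Clay Flats 50 more to hit its cap of 60 — 170 left.
Give Hill Ranch 130 more to hit its cap of 140 — 40 left.
Give Mesa Fields 30 more to hit its cap of 60 — 10 left.
Riverbend: +10 (room for 20) → 30. Pool exhausted.
Total = 180×60 + 200×60 + 90×30 + 210×180 + 190×140 = 89900.

89900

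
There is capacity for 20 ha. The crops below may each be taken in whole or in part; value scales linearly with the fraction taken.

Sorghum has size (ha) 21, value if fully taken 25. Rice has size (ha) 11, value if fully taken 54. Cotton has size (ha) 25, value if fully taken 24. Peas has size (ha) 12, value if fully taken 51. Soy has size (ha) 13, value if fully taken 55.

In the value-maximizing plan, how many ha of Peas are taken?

9

Rank by value-to-size ratio: Rice 54/11≈4.91, Peas 51/12≈4.25, Soy 55/13≈4.23, Sorghum 25/21≈1.19, Cotton 24/25≈0.96.
Rice: take in full, 11 ha for value 54 → 9 left.
9 ha left: a 9/12 share of Peas gives 51×9/12 = 38.25.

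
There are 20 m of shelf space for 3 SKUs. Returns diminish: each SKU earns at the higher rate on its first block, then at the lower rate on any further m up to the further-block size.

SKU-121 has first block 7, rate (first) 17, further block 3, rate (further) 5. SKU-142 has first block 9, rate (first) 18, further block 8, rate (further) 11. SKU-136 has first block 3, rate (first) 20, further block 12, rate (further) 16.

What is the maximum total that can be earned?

Rank every tier by rate: SKU-136/first 20 > SKU-142/first 18 > SKU-121/first 17 > SKU-136/second 16 > SKU-142/second 11 > SKU-121/second 5.
Fill SKU-136 first block (3 at 20) — 17 left.
Fill SKU-142 first block (9 at 18) — 8 left.
SKU-121 first at 17: fill all 7 — 1 left.
SKU-136 second at 16: only 1 left, fill 1.
Total = 20×3 + 18×9 + 17×7 + 16×1 = 357.

357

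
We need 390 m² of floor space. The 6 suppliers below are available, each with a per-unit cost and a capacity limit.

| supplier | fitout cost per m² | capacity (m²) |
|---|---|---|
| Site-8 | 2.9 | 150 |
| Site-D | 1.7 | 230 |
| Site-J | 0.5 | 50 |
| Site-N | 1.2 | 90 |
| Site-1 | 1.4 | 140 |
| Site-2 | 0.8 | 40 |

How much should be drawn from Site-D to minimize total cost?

Fill from the cheapest supplier first.
Site-J (0.5): use full 50 ; 340 m² to go.
Site-2 (0.8): use full 40 ; 300 m² to go.
Site-N (1.2): use full 90 ; 210 m² to go.
Take 140 from Site-1 at 1.4 ; need 70 more.
Take 70 from Site-D at 1.7 to finish.
Site-8: unused.

70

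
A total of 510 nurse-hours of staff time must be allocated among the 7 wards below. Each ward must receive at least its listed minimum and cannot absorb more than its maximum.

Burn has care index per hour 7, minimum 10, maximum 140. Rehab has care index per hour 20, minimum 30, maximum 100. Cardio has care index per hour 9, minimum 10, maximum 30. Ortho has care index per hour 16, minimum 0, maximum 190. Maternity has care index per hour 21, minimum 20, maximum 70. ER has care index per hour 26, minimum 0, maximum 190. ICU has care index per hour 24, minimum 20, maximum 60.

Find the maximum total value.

11130

Meeting every minimum uses 10+30+10+0+20+0+20 = 90 nurse-hours, leaving 420.
Rank by care index per hour: ER 26 > ICU 24 > Maternity 21 > Rehab 20 > Ortho 16 > Cardio 9 > Burn 7.
Give ER 190 more to hit its cap of 190 → 230 left.
ICU takes 40 more to reach its cap of 60 → 190 left.
Maternity: +50 to 70 (cap) → 140 left.
Give Rehab 70 more to hit its cap of 100 → 70 left.
Ortho: +70 (room for 190) → 70. Pool exhausted.
Total = 7×10 + 20×100 + 9×10 + 16×70 + 21×70 + 26×190 + 24×60 = 11130.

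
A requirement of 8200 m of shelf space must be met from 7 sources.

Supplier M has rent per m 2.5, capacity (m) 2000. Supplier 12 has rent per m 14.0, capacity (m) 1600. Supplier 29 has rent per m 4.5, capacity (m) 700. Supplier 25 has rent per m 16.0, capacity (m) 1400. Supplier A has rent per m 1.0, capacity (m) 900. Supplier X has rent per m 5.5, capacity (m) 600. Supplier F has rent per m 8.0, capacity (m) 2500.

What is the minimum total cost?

Use sources in increasing cost order.
Supplier A at 1.0: take all 900 m ; 7300 still needed.
Supplier M at 2.5: take all 2000 m ; 5300 still needed.
Supplier 29 at 4.5: take all 700 m ; 4600 still needed.
Supplier X at 5.5: take all 600 m ; 4000 still needed.
Supplier F (8.0): use full 2500 ; 1500 m to go.
Supplier 12 (14.0): take the remaining 1500 ; done.
Supplier 25: unused.
Cost = 900×1.0 + 2000×2.5 + 700×4.5 + 600×5.5 + 2500×8.0 + 1500×14.0 = 53350.

53350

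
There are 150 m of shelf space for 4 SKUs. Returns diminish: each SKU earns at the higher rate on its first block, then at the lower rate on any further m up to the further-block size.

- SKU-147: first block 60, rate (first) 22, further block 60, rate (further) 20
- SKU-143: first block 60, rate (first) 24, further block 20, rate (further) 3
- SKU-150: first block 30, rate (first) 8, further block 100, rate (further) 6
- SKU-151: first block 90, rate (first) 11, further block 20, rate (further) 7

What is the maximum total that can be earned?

3360

Rank every tier by rate: SKU-143/T1 24 > SKU-147/T1 22 > SKU-147/T2 20 > SKU-151/T1 11 > SKU-150/T1 8 > SKU-151/T2 7 > SKU-150/T2 6 > SKU-143/T2 3.
Fill SKU-143 T1 block (60 at 24) → 90 left.
SKU-147 T1 at 22: fill all 60 → 30 left.
30 remain; put them into SKU-147 T2 at 20.
Total = 24×60 + 22×60 + 20×30 = 3360.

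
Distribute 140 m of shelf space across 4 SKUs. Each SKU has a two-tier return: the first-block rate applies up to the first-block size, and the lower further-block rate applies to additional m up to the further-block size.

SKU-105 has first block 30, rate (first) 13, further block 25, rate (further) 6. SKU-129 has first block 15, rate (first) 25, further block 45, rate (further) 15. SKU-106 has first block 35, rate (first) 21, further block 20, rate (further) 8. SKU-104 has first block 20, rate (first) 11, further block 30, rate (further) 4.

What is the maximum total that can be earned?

Order all 8 blocks by rate: SKU-129/first 25 > SKU-106/first 21 > SKU-129/second 15 > SKU-105/first 13 > SKU-104/first 11 > SKU-106/second 8 > SKU-105/second 6 > SKU-104/second 4.
SKU-129/first (25): +15 → 125 left.
SKU-106/first (21): +35 → 90 left.
Fill SKU-129 second block (45 at 15) → 45 left.
SKU-105 first at 13: fill all 30 → 15 left.
SKU-104/first: +15 of 20 at 11; pool empty.
Total = 25×15 + 21×35 + 15×45 + 13×30 + 11×15 = 2340.

2340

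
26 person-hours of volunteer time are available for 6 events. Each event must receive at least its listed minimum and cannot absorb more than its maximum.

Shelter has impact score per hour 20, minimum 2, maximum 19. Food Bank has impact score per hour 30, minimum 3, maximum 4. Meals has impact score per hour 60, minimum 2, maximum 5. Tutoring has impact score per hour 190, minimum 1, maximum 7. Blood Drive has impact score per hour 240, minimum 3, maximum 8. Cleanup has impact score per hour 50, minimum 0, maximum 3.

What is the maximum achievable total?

Meeting every minimum uses 2+3+2+1+3+0 = 11 person-hours, leaving 15.
Rank by impact score per hour: Blood Drive 240 > Tutoring 190 > Meals 60 > Cleanup 50 > Food Bank 30 > Shelter 20.
Give Blood Drive 5 more to hit its cap of 8 — 10 left.
Tutoring takes 6 more to reach its cap of 7 — 4 left.
Give Meals 3 more to hit its cap of 5 — 1 left.
Cleanup has room for 3 more but only 1 remain, so it gets 1.
Total = 20×2 + 30×3 + 60×5 + 190×7 + 240×8 + 50×1 = 3730.

3730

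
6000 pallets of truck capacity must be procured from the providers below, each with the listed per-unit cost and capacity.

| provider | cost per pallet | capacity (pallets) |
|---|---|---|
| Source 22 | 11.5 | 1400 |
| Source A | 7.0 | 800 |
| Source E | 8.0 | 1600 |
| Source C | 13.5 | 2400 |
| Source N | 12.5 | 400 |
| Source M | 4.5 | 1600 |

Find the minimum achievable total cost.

Cheapest first:
Take 1600 from Source M at 4.5 → need 4400 more.
Source A (7.0): use full 800 → 3600 pallets to go.
Source E at 8.0: take all 1600 pallets → 2000 still needed.
Source 22 at 11.5: take all 1400 pallets → 600 still needed.
Source N (12.5): use full 400 → 200 pallets to go.
Take 200 from Source C at 13.5 to finish.
Cost = 1600×4.5 + 800×7.0 + 1600×8.0 + 1400×11.5 + 400×12.5 + 200×13.5 = 49400.

49400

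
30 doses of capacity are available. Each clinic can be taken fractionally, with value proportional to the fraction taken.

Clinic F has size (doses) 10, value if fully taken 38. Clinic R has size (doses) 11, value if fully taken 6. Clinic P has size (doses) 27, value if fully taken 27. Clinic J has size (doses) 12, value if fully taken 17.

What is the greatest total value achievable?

63

Rank by value-to-size ratio: Clinic F 38/10≈3.8, Clinic J 17/12≈1.42, Clinic P 27/27≈1, Clinic R 6/11≈0.545.
All 10 doses of Clinic F fit (value 38) ; 20 remain.
Take all of Clinic J (12 doses, value 17) ; 8 doses left.
Only 8 doses remain; take 8/27 of Clinic P for value 27×8/27 = 8.
Total value = 63.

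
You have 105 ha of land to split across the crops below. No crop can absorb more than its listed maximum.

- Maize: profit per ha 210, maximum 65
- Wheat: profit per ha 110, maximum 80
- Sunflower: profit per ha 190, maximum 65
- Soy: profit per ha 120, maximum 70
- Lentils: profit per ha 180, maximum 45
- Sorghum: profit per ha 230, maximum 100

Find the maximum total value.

24050

Highest profit per ha first: Sorghum 230 > Maize 210 > Sunflower 190 > Lentils 180 > Soy 120 > Wheat 110.
Sorghum takes 100 to reach its cap of 100 — 5 left.
Maize has room for 65 but only 5 remain, so it gets 5.
Total = 210×5 + 230×100 = 24050.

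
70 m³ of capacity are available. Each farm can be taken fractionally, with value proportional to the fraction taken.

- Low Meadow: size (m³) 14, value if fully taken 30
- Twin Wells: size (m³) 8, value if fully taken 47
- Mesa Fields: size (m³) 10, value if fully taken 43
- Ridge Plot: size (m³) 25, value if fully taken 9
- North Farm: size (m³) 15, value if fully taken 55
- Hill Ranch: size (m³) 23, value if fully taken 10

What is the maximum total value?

185

Sort by value density: Twin Wells 47/8≈5.88, Mesa Fields 43/10≈4.3, North Farm 55/15≈3.67, Low Meadow 30/14≈2.14, Hill Ranch 10/23≈0.435, Ridge Plot 9/25≈0.36.
Twin Wells: take in full, 8 m³ for value 47 → 62 left.
Mesa Fields: take in full, 10 m³ for value 43 → 52 left.
All 15 m³ of North Farm fit (value 55) → 37 remain.
All 14 m³ of Low Meadow fit (value 30) → 23 remain.
Take all of Hill Ranch (23 m³, value 10) → 0 m³ left.
Total value = 185.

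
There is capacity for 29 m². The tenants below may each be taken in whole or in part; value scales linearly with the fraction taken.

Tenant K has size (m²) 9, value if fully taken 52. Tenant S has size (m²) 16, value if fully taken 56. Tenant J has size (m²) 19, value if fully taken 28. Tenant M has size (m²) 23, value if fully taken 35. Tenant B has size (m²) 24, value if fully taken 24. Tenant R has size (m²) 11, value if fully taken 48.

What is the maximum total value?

Sort by value density: Tenant K 52/9≈5.78, Tenant R 48/11≈4.36, Tenant S 56/16≈3.5, Tenant M 35/23≈1.52, Tenant J 28/19≈1.47, Tenant B 24/24≈1.
Tenant K: take in full, 9 m² for value 52 ; 20 left.
All 11 m² of Tenant R fit (value 48) ; 9 remain.
Fill the last 9 m² with part of Tenant S: 9/16 of it earns 31.5.
Total value = 131.5.

131.5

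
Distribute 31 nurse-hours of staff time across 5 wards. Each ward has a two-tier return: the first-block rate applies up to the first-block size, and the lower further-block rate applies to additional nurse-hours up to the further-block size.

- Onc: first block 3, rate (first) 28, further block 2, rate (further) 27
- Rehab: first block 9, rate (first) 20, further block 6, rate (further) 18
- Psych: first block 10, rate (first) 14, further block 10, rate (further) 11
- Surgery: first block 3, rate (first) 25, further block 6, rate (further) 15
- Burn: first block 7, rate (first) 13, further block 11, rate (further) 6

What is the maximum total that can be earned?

619

Order all 10 blocks by rate: Onc/T1 28 > Onc/T2 27 > Surgery/T1 25 > Rehab/T1 20 > Rehab/T2 18 > Surgery/T2 15 > Psych/T1 14 > Burn/T1 13 > Psych/T2 11 > Burn/T2 6.
Onc/T1 (28): +3 → 28 left.
Fill Onc T2 block (2 at 27) → 26 left.
Surgery T1 at 25: fill all 3 → 23 left.
Rehab/T1 (20): +9 → 14 left.
Rehab T2 at 18: fill all 6 → 8 left.
Fill Surgery T2 block (6 at 15) → 2 left.
2 remain; put them into Psych T1 at 14.
Total = 28×3 + 27×2 + 25×3 + 20×9 + 18×6 + 15×6 + 14×2 = 619.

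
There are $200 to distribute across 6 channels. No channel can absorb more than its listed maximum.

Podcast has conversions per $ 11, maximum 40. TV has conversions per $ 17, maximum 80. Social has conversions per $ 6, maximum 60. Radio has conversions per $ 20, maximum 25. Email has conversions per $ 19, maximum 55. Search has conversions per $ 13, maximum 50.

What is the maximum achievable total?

3425

Highest conversions per $ first: Radio 20 > Email 19 > TV 17 > Search 13 > Podcast 11 > Social 6.
Give Radio 25 to hit its cap of 25 — 175 left.
Email: +55 to 55 (cap) — 120 left.
TV: +80 to 80 (cap) — 40 left.
Search has room for 50 but only 40 remain, so it gets 40.
Total = 17×80 + 20×25 + 19×55 + 13×40 = 3425.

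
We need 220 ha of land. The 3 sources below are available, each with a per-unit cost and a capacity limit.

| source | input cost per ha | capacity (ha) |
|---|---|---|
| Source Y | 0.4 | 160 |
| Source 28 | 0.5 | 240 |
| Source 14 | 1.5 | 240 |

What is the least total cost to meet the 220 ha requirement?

94

Cheapest first:
Source Y at 0.4: take all 160 ha → 60 still needed.
Source 28 at 0.5: take 60 of its 240 → requirement met.
Source 14: unused.
Cost = 160×0.4 + 60×0.5 = 94.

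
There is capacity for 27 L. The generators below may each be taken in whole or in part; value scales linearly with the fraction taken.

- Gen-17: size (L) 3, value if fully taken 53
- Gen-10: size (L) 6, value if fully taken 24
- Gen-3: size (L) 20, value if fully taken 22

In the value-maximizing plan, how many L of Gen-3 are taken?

18

Sort by value density: Gen-17 53/3≈17.7, Gen-10 24/6≈4, Gen-3 22/20≈1.1.
Take all of Gen-17 (3 L, value 53) → 24 L left.
All 6 L of Gen-10 fit (value 24) → 18 remain.
18 L left: a 18/20 share of Gen-3 gives 22×18/20 = 19.8.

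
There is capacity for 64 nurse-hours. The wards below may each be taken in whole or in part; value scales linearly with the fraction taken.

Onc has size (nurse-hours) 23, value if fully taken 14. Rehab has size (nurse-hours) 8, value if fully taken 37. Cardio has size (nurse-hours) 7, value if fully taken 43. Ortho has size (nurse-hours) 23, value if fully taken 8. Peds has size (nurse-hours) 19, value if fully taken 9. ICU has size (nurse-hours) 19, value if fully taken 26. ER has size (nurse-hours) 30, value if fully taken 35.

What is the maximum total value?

Rank by value-to-size ratio: Cardio 43/7≈6.14, Rehab 37/8≈4.62, ICU 26/19≈1.37, ER 35/30≈1.17, Onc 14/23≈0.609, Peds 9/19≈0.474, Ortho 8/23≈0.348.
Take all of Cardio (7 nurse-hours, value 43) → 57 nurse-hours left.
All 8 nurse-hours of Rehab fit (value 37) → 49 remain.
All 19 nurse-hours of ICU fit (value 26) → 30 remain.
Take all of ER (30 nurse-hours, value 35) → 0 nurse-hours left.
Total value = 141.

141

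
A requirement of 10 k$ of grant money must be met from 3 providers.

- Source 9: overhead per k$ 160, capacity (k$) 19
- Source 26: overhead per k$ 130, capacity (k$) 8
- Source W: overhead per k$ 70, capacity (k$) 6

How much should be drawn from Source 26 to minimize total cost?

4

Use providers in increasing cost order.
Source W (70): use full 6 ; 4 k$ to go.
Source 26 at 130: take 4 of its 8 ; requirement met.
Source 9: unused.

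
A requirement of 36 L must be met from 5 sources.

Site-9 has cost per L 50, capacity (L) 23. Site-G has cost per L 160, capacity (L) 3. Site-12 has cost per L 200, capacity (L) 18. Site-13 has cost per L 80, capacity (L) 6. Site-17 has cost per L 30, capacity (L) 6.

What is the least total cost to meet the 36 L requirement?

1970

Cheapest first:
Site-17 at 30: take all 6 L — 30 still needed.
Take 23 from Site-9 at 50 — need 7 more.
Take 6 from Site-13 at 80 — need 1 more.
Site-G at 160: take 1 of its 3 — requirement met.
Site-12: unused.
Cost = 6×30 + 23×50 + 6×80 + 1×160 = 1970.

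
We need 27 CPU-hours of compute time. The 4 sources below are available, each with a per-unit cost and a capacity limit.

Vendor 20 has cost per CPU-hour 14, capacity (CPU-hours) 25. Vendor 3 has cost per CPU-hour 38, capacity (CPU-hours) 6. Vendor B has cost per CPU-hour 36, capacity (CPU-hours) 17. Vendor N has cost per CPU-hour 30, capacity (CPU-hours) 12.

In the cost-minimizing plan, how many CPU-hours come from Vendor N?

2

Fill from the cheapest source first.
Take 25 from Vendor 20 at 14 ; need 2 more.
Take 2 from Vendor N at 30 to finish.
Vendor B, Vendor 3: unused.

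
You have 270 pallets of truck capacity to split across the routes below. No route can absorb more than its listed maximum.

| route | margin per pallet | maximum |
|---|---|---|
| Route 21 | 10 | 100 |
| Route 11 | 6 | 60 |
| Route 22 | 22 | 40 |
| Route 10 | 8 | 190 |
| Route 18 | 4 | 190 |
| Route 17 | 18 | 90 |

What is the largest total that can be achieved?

Order the routes by margin per pallet: Route 22 22 > Route 17 18 > Route 21 10 > Route 10 8 > Route 11 6 > Route 18 4.
Give Route 22 40 to hit its cap of 40 ; 230 left.
Route 17: +90 to 90 (cap) ; 140 left.
Route 21 takes 100 to reach its cap of 100 ; 40 left.
Route 10: +40 (room for 190) → 40. Pool exhausted.
Total = 10×100 + 22×40 + 8×40 + 18×90 = 3820.

3820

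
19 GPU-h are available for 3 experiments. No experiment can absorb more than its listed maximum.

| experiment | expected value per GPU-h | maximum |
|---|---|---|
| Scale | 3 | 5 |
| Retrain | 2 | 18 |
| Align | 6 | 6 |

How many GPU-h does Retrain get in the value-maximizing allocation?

8

Order the experiments by expected value per GPU-h: Align 6 > Scale 3 > Retrain 2.
Align: +6 to 6 (cap) ; 13 left.
Scale takes 5 to reach its cap of 5 ; 8 left.
Only 8 left; Retrain takes them to reach 8.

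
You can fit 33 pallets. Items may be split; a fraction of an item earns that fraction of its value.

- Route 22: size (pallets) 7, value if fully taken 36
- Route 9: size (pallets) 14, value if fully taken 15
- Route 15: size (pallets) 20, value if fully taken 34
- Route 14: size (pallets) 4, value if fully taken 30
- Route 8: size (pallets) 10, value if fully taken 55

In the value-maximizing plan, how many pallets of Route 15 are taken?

12

Rank by value-to-size ratio: Route 14 30/4≈7.5, Route 8 55/10≈5.5, Route 22 36/7≈5.14, Route 15 34/20≈1.7, Route 9 15/14≈1.07.
All 4 pallets of Route 14 fit (value 30) ; 29 remain.
Take all of Route 8 (10 pallets, value 55) ; 19 pallets left.
Route 22: take in full, 7 pallets for value 36 ; 12 left.
Only 12 pallets remain; take 12/20 of Route 15 for value 34×12/20 = 20.4.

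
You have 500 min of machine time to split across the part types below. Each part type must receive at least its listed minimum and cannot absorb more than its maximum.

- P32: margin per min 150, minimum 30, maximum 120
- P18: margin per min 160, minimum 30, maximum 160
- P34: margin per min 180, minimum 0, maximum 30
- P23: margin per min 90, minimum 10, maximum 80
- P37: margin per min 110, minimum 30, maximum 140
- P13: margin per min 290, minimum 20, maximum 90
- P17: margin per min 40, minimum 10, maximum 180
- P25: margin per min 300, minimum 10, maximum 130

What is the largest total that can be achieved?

Meeting every minimum uses 30+30+0+10+30+20+10+10 = 140 min, leaving 360.
Rank by margin per min: P25 300 > P13 290 > P34 180 > P18 160 > P32 150 > P37 110 > P23 90 > P17 40.
Give P25 120 more to hit its cap of 130 ; 240 left.
P13: +70 to 90 (cap) ; 170 left.
P34: +30 to 30 (cap) ; 140 left.
Give P18 130 more to hit its cap of 160 ; 10 left.
Only 10 left; P32 takes them to reach 40.
Total = 150×40 + 160×160 + 180×30 + 90×10 + 110×30 + 290×90 + 40×10 + 300×130 = 106700.

106700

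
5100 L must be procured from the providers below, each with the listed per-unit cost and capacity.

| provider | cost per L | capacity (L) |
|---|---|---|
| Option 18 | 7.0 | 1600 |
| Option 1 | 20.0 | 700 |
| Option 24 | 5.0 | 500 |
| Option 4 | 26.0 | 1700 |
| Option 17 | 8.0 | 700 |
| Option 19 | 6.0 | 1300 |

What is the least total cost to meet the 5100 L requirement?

48900

Fill from the cheapest provider first.
Option 24 (5.0): use full 500 ; 4600 L to go.
Take 1300 from Option 19 at 6.0 ; need 3300 more.
Take 1600 from Option 18 at 7.0 ; need 1700 more.
Take 700 from Option 17 at 8.0 ; need 1000 more.
Option 1 at 20.0: take all 700 L ; 300 still needed.
Take 300 from Option 4 at 26.0 to finish.
Cost = 500×5.0 + 1300×6.0 + 1600×7.0 + 700×8.0 + 700×20.0 + 300×26.0 = 48900.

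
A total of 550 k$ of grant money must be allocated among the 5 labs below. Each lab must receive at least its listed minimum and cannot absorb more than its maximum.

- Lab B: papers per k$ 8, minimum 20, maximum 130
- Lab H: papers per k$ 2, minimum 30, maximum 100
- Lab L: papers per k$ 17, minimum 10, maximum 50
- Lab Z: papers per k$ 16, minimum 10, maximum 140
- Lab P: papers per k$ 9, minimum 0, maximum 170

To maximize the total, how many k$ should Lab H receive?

60

Meeting every minimum uses 20+30+10+10+0 = 70 k$, leaving 480.
Highest papers per k$ first: Lab L 17 > Lab Z 16 > Lab P 9 > Lab B 8 > Lab H 2.
Give Lab L 40 more to hit its cap of 50 — 440 left.
Give Lab Z 130 more to hit its cap of 140 — 310 left.
Lab P: +170 to 170 (cap) — 140 left.
Lab B: +110 to 130 (cap) — 30 left.
Lab H: +30 (room for 70) → 60. Pool exhausted.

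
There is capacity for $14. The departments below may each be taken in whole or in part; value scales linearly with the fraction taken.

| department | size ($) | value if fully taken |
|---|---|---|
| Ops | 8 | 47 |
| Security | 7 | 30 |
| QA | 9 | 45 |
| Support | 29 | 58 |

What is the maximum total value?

77

Rank by value-to-size ratio: Ops 47/8≈5.88, QA 45/9≈5, Security 30/7≈4.29, Support 58/29≈2.
Take all of Ops (8 $, value 47) — 6 $ left.
6 $ left: a 6/9 share of QA gives 45×6/9 = 30.
Total value = 77.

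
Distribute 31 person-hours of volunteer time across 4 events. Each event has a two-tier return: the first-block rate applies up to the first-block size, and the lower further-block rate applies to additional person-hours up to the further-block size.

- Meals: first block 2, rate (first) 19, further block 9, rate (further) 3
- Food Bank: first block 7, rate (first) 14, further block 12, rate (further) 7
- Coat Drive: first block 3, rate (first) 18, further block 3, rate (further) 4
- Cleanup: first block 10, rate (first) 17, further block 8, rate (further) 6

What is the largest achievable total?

423

Rank every tier by rate: Meals/T1 19 > Coat Drive/T1 18 > Cleanup/T1 17 > Food Bank/T1 14 > Food Bank/T2 7 > Cleanup/T2 6 > Coat Drive/T2 4 > Meals/T2 3.
Meals/T1 (19): +2 → 29 left.
Coat Drive/T1 (18): +3 → 26 left.
Cleanup T1 at 17: fill all 10 → 16 left.
Food Bank/T1 (14): +7 → 9 left.
9 remain; put them into Food Bank T2 at 7.
Total = 19×2 + 18×3 + 17×10 + 14×7 + 7×9 = 423.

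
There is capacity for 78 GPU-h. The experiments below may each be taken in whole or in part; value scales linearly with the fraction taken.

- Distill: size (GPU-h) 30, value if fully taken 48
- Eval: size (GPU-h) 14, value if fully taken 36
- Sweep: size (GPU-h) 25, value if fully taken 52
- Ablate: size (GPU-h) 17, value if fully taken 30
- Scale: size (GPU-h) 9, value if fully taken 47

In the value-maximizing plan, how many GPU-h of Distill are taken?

13

Rank by value-to-size ratio: Scale 47/9≈5.22, Eval 36/14≈2.57, Sweep 52/25≈2.08, Ablate 30/17≈1.76, Distill 48/30≈1.6.
Take all of Scale (9 GPU-h, value 47) — 69 GPU-h left.
All 14 GPU-h of Eval fit (value 36) — 55 remain.
All 25 GPU-h of Sweep fit (value 52) — 30 remain.
Take all of Ablate (17 GPU-h, value 30) — 13 GPU-h left.
13 GPU-h left: a 13/30 share of Distill gives 48×13/30 = 20.8.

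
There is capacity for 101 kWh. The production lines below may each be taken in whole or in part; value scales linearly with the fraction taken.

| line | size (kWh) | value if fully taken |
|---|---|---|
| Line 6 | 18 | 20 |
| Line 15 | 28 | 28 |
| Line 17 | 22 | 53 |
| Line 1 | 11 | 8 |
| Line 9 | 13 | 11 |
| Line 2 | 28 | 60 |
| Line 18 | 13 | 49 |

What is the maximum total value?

202

Rank by value-to-size ratio: Line 18 49/13≈3.77, Line 17 53/22≈2.41, Line 2 60/28≈2.14, Line 6 20/18≈1.11, Line 15 28/28≈1, Line 9 11/13≈0.846, Line 1 8/11≈0.727.
All 13 kWh of Line 18 fit (value 49) — 88 remain.
All 22 kWh of Line 17 fit (value 53) — 66 remain.
Line 2: take in full, 28 kWh for value 60 — 38 left.
All 18 kWh of Line 6 fit (value 20) — 20 remain.
Fill the last 20 kWh with part of Line 15: 20/28 of it earns 20.
Total value = 202.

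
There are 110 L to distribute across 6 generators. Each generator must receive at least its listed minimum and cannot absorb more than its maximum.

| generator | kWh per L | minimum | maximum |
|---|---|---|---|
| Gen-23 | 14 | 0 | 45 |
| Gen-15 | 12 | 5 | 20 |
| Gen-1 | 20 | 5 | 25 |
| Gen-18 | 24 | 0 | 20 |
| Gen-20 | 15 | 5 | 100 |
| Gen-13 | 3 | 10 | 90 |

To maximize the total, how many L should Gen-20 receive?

50

Meeting every minimum uses 0+5+5+0+5+10 = 25 L, leaving 85.
Rank by kWh per L: Gen-18 24 > Gen-1 20 > Gen-20 15 > Gen-23 14 > Gen-15 12 > Gen-13 3.
Gen-18: +20 to 20 (cap) → 65 left.
Give Gen-1 20 more to hit its cap of 25 → 45 left.
Only 45 left; Gen-20 takes them to reach 50.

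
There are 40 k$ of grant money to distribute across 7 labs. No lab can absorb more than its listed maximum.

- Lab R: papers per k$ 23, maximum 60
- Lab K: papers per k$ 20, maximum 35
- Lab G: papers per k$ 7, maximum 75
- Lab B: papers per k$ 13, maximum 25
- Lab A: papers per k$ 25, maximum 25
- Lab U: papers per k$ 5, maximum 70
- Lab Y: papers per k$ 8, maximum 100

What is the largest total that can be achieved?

970

Order the labs by papers per k$: Lab A 25 > Lab R 23 > Lab K 20 > Lab B 13 > Lab Y 8 > Lab G 7 > Lab U 5.
Lab A takes 25 to reach its cap of 25 → 15 left.
Lab R: +15 (room for 60) → 15. Pool exhausted.
Total = 23×15 + 25×25 = 970.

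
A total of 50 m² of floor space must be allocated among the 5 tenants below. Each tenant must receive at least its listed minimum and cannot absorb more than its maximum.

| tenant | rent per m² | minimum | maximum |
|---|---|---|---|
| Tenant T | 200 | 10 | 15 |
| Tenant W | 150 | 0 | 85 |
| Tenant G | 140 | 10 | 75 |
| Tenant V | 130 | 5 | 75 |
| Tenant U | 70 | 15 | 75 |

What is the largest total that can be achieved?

Meeting every minimum uses 10+0+10+5+15 = 40 m², leaving 10.
Highest rent per m² first: Tenant T 200 > Tenant W 150 > Tenant G 140 > Tenant V 130 > Tenant U 70.
Tenant T: +5 to 15 (cap) — 5 left.
Tenant W: +5 (room for 85) → 5. Pool exhausted.
Total = 200×15 + 150×5 + 140×10 + 130×5 + 70×15 = 6850.

6850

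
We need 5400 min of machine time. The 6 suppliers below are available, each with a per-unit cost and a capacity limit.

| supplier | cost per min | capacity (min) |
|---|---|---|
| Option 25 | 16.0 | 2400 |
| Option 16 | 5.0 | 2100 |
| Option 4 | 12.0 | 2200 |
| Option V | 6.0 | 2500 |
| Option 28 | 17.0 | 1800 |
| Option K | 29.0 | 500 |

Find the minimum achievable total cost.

35100

Use suppliers in increasing cost order.
Take 2100 from Option 16 at 5.0 — need 3300 more.
Take 2500 from Option V at 6.0 — need 800 more.
Option 4 (12.0): take the remaining 800 — done.
Option 25, Option 28, Option K: unused.
Cost = 2100×5.0 + 2500×6.0 + 800×12.0 = 35100.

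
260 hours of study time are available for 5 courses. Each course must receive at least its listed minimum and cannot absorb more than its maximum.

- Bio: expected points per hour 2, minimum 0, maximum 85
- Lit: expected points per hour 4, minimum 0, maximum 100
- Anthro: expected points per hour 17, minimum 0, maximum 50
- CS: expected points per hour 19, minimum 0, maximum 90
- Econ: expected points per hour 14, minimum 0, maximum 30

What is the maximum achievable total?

Meeting every minimum uses 0+0+0+0+0 = 0 hours, leaving 260.
Rank by expected points per hour: CS 19 > Anthro 17 > Econ 14 > Lit 4 > Bio 2.
Give CS 90 more to hit its cap of 90 ; 170 left.
Anthro takes 50 more to reach its cap of 50 ; 120 left.
Econ: +30 to 30 (cap) ; 90 left.
Lit: +90 (room for 100) → 90. Pool exhausted.
Total = 4×90 + 17×50 + 19×90 + 14×30 = 3340.

3340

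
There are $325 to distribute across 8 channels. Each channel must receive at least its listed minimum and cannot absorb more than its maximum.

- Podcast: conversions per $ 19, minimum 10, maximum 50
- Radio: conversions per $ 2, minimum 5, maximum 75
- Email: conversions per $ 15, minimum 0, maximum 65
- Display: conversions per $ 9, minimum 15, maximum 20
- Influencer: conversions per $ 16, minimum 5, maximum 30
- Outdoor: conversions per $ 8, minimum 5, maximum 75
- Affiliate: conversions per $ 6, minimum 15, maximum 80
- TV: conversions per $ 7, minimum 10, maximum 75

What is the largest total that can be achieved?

3740

Meeting every minimum uses 10+5+0+15+5+5+15+10 = 65 $, leaving 260.
Order the channels by conversions per $: Podcast 19 > Influencer 16 > Email 15 > Display 9 > Outdoor 8 > TV 7 > Affiliate 6 > Radio 2.
Podcast takes 40 more to reach its cap of 50 → 220 left.
Influencer takes 25 more to reach its cap of 30 → 195 left.
Email takes 65 more to reach its cap of 65 → 130 left.
Give Display 5 more to hit its cap of 20 → 125 left.
Give Outdoor 70 more to hit its cap of 75 → 55 left.
TV: +55 (room for 65) → 65. Pool exhausted.
Total = 19×50 + 2×5 + 15×65 + 9×20 + 16×30 + 8×75 + 6×15 + 7×65 = 3740.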